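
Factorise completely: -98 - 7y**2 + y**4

Substitute u = y**2 to get a quadratic in u, then factor.
y**2 - 14 is irreducible over ℤ (14 is not a perfect square).
y**2 + 7 is irreducible over ℤ (always positive, so no real roots).

(y**2 + 7)(y**2 - 14)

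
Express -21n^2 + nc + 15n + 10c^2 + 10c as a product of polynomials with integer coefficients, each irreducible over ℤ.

Group: -3n(7n - 5c - 5) - 2c(7n - 5c - 5); both groups contain (7n - 5c - 5).

-(7n - 5c - 5)(3n + 2c)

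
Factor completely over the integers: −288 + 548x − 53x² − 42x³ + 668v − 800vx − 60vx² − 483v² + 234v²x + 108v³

Group: 9v(12v² + 22vx − 43v − 14x² − 55x + 36) + (3x − 8)(12v² + 22vx − 43v − 14x² − 55x + 36); both groups contain (12v² + 22vx − 43v − 14x² − 55x + 36), so (9v + 3x − 8) is a factor with cofactor 12v² + 22vx − 43v − 14x² − 55x + 36.
The cofactor groups again: 12v² + 22vx − 43v − 14x² − 55x + 36 = 4v(3v + 7x − 4) + (−2x − 9)(3v + 7x − 4); both groups contain (3v + 7x − 4), giving (4v − 2x − 9)(3v + 7x − 4).

(3v + 7x − 4)(4v − 2x − 9)(9v + 3x − 8)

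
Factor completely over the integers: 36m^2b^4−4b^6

4b^4(3m−b)(3m+b)

Every term has a factor of 4b^4; factoring it out leaves 9m^2−b^2.
Recognize a difference of squares with the parts 3m and b.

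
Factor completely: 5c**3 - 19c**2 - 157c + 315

Testing divisors of the constant over divisors of the leading coefficient, c = -5 is a root, so (c + 5) is a factor; dividing leaves 5c**2 - 44c + 63.
The remaining quadratic factors as (c - 7)(5c - 9).

(5c - 9)(c + 5)(c - 7)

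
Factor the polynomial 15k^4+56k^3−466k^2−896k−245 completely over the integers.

(3k+1)(5k+7)(k+7)(k−5)

By the rational root theorem, k = 5 is a root, giving the factor (k−5) and quotient 15k^3+131k^2+189k+49.
Then k = −7/5 is a root, so (5k+7) is a factor; dividing leaves 3k^2+22k+7.
The remaining quadratic factors as (3k+1)(k+7).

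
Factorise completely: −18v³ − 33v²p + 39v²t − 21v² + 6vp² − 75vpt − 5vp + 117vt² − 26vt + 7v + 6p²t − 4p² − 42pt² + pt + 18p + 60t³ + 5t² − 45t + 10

Group: v(−18v² + 3vp − 33vt − 3v + 3pt − 2p − 15t² − 5t + 10) + (2p − 4t + 1)(−18v² + 3vp − 33vt − 3v + 3pt − 2p − 15t² − 5t + 10); both groups contain (−18v² + 3vp − 33vt − 3v + 3pt − 2p − 15t² − 5t + 10), so (v + 2p − 4t + 1) is a factor with cofactor −18v² + 3vp − 33vt − 3v + 3pt − 2p − 15t² − 5t + 10.
The cofactor groups again: −18v² + 3vp − 33vt − 3v + 3pt − 2p − 15t² − 5t + 10 = −6v(3v + 3t − 2) + (p − 5t − 5)(3v + 3t − 2); both groups contain (3v + 3t − 2), giving −(6v − p + 5t + 5)(3v + 3t − 2).

−(6v − p + 5t + 5)(v + 2p − 4t + 1)(3v + 3t − 2)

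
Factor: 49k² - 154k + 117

Need a pair with product 49·117 = 5733 and sum -154: that's -91 and -63.
Split the middle term: 49k² - 91k - 63k + 117 = 7k(7k - 13) - 9(7k - 13).

(7k - 13)(7k - 9)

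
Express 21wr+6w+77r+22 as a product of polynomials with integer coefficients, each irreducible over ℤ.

(3w+11)(7r+2)

Group as (21wr+6w) + (77r+22) = 3w(7r+2) + 11(7r+2).
Both groups share the factor (7r+2).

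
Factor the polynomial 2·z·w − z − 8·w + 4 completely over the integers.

Group as (2·z·w − z) + (−8·w + 4) = z·(2·w − 1) − 4·(2·w − 1).
Both groups share the factor (2·w − 1).

(2·w − 1)·(z − 4)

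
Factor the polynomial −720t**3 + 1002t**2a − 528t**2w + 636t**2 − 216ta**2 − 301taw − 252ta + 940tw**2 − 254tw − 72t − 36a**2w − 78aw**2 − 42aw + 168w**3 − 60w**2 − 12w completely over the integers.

Group: 15t(−48t**2 + 54ta − 80tw + 36t + 9aw − 12w**2 + 6w) + (−4a − 14w − 2)(−48t**2 + 54ta − 80tw + 36t + 9aw − 12w**2 + 6w); both groups contain (−48t**2 + 54ta − 80tw + 36t + 9aw − 12w**2 + 6w), so (15t − 4a − 14w − 2) is a factor with cofactor −48t**2 + 54ta − 80tw + 36t + 9aw − 12w**2 + 6w.
The cofactor groups again: −48t**2 + 54ta − 80tw + 36t + 9aw − 12w**2 + 6w = −6t(8t − 9a + 12w − 6) − w(8t − 9a + 12w − 6); both groups contain (8t − 9a + 12w − 6), giving −(6t + w)(8t − 9a + 12w − 6).

−(15t − 4a − 14w − 2)(8t − 9a + 12w − 6)(6t + w)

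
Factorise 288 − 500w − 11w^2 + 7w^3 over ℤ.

(7w − 4)(w + 8)(w − 9)

Trying the rational-root candidates, w = 9 is a root, so (w − 9) divides it; the quotient is 7w^2 + 52w − 32.
The remaining quadratic factors as (w + 8)(7w − 4).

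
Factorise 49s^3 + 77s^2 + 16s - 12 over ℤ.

(7s + 6)(7s - 2)(s + 1)

Among the possible rational roots, s = 2/7 is a root, giving the factor (7s - 2) and quotient 7s^2 + 13s + 6.
The remaining quadratic factors as (7s + 6)(s + 1).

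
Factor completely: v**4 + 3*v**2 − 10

Substitute u = v**2 to get a quadratic in u, then factor.
v**2 − 2 is irreducible over ℤ (2 is not a perfect square).
v**2 + 5 is irreducible over ℤ (always positive, so no real roots).

(v**2 + 5)*(v**2 − 2)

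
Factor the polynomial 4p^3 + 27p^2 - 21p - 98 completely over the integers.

Testing divisors of the constant over divisors of the leading coefficient, p = -7 is a root, so (p + 7) is a factor; dividing leaves 4p^2 - p - 14.
The remaining quadratic factors as (p - 2)(4p + 7).

(4p + 7)(p + 7)(p - 2)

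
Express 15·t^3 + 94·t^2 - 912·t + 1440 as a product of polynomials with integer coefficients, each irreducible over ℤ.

By the rational root theorem, t = -12 is a root, so (t + 12) divides it; the quotient is 15·t^2 - 86·t + 120.
The remaining quadratic factors as (5·t - 12)(3·t - 10).

(3·t - 10)·(5·t - 12)·(t + 12)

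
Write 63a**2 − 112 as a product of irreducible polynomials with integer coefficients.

7(3a + 4)(3a − 4)

Every term has a factor of 7. Then 9a**2 − 16 = (3a)² − (4)².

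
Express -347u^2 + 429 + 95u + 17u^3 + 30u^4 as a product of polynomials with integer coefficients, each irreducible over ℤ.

(2u - 3)(3u + 11)(5u - 13)(u + 1)

Trying the rational-root candidates, u = -11/3 is a root, so (3u + 11) divides it; the quotient is 10u^3 - 31u^2 - 2u + 39.
Then u = 3/2 is a root, so (2u - 3) divides it; the quotient is 5u^2 - 8u - 13.
The remaining quadratic factors as (u + 1)(5u - 13).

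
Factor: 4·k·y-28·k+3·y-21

(4·k+3)·(y-7)

Group as (4·k·y-28·k) + (3·y-21) = 4·k·(y-7) + 3·(y-7).
Both groups share the factor (y-7).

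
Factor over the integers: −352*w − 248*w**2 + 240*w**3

Pull out the common factor 8*w, then factor the remaining trinomial.

8*w*(5*w + 4)*(6*w − 11)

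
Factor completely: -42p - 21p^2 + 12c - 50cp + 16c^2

(2c - 7p)(8c + 3p + 6)

Group: 8c(2c - 7p) + (3p + 6)(2c - 7p); both groups contain (2c - 7p).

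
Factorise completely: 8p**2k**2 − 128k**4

Pull out the common factor 8k**2; p**2 − 16k**2 is a difference of squares.

8k**2(p − 4k)(p + 4k)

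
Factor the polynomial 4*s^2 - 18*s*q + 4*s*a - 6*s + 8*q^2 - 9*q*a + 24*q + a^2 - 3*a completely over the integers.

Group: 2*s*(2*s - 8*q + a) + (-q + a - 3)*(2*s - 8*q + a); both groups contain (2*s - 8*q + a).

(2*s - 8*q + a)*(2*s - q + a - 3)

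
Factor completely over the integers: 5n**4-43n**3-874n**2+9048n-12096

(5n-8)(n+14)(n-12)(n-9)

Among the possible rational roots, n = -14 is a root, giving the factor (n+14) and quotient 5n**3-113n**2+708n-864.
Continuing, n = 8/5 is a root, so (5n-8) divides it; the quotient is n**2-21n+108.
The remaining quadratic factors as (n-9)(n-12).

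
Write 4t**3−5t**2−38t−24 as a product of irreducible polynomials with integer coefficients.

Trying the rational-root candidates, t = −3/4 is a root, so (4t+3) divides it; the quotient is t**2−2t−8.
The remaining quadratic factors as (t+2)(t−4).

(4t+3)(t+2)(t−4)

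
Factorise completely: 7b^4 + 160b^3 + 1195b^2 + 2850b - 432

Trying the rational-root candidates, b = -9 is a root, so (b + 9) divides it; the quotient is 7b^3 + 97b^2 + 322b - 48.
Then b = 1/7 is a root, so (7b - 1) is a factor; dividing leaves b^2 + 14b + 48.
The remaining quadratic factors as (b + 8)(b + 6).

(7b - 1)(b + 6)(b + 8)(b + 9)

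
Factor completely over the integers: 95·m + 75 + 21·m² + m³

By the rational root theorem, m = −1 is a root, so (m + 1) is a factor; dividing leaves m² + 20·m + 75.
The remaining quadratic factors as (m + 15)(m + 5).

(m + 1)·(m + 15)·(m + 5)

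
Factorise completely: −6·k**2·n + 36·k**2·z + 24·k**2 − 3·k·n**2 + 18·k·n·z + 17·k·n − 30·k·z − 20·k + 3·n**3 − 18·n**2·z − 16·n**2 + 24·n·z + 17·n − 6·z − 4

Group: 6·k·(−k·n + 6·k·z + 4·k − n**2 + 6·n·z + 5·n − 6·z − 4) + (−3·n + 1)·(−k·n + 6·k·z + 4·k − n**2 + 6·n·z + 5·n − 6·z − 4); both groups contain (−k·n + 6·k·z + 4·k − n**2 + 6·n·z + 5·n − 6·z − 4), so (6·k − 3·n + 1) is a factor with cofactor −k·n + 6·k·z + 4·k − n**2 + 6·n·z + 5·n − 6·z − 4.
The cofactor groups again: −k·n + 6·k·z + 4·k − n**2 + 6·n·z + 5·n − 6·z − 4 = −n·(k + n − 1) + (6·z + 4)·(k + n − 1); both groups contain (k + n − 1), giving −(n − 6·z − 4)·(k + n − 1).

−(6·k − 3·n + 1)·(k + n − 1)·(n − 6·z − 4)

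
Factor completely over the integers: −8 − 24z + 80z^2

8(2z − 1)(5z + 1)

Pull out the common factor 8, then factor the remaining trinomial.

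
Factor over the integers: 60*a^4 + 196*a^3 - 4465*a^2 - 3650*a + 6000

Testing divisors of the constant over divisors of the leading coefficient, a = -10 is a root, so (a + 10) is a factor; dividing leaves 60*a^3 - 404*a^2 - 425*a + 600.
Continuing, a = 15/2 is a root, so (2*a - 15) divides it; the quotient is 30*a^2 + 23*a - 40.
The remaining quadratic factors as (6*a - 5)(5*a + 8).

(2*a - 15)*(5*a + 8)*(6*a - 5)*(a + 10)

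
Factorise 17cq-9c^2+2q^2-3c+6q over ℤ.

Group: -c(9c+q+3) + 2q(9c+q+3); both groups contain (9c+q+3).

-(9c+q+3)(c-2q)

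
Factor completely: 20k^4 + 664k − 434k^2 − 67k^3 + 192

Trying the rational-root candidates, k = −1/4 is a root, so (4k + 1) is a factor; dividing leaves 5k^3 − 18k^2 − 104k + 192.
Continuing, k = 6 is a root, giving the factor (k − 6) and quotient 5k^2 + 12k − 32.
The remaining quadratic factors as (5k − 8)(k + 4).

(4k + 1)(5k − 8)(k + 4)(k − 6)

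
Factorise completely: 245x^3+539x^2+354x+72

(5x+6)(7x+3)(7x+4)

Trying the rational-root candidates, x = -4/7 is a root, giving the factor (7x+4) and quotient 35x^2+57x+18.
The remaining quadratic factors as (7x+3)(5x+6).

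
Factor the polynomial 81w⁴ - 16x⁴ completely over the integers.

Difference of squares twice: with A = 3w and B = 2x, A⁴ − B⁴ = (A² − B²)(A² + B²), and A² − B² factors again.

(3w + 2x)(3w - 2x)(9w² + 4x²)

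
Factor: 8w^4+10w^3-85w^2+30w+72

By the rational root theorem, w = 2 is a root, giving the factor (w-2) and quotient 8w^3+26w^2-33w-36.
Continuing, w = -4 is a root, so (w+4) divides it; the quotient is 8w^2-6w-9.
The remaining quadratic factors as (4w+3)(2w-3).

(2w-3)(4w+3)(w+4)(w-2)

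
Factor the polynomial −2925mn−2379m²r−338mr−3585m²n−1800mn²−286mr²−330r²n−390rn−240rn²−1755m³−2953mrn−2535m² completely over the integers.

−(13m+15n)(15m+2r)(9m+11r+8n+13)

Group: 15m(−117m²−143mr−239mn−169m−165rn−120n²−195n) + 2r(−117m²−143mr−239mn−169m−165rn−120n²−195n); both groups contain (−117m²−143mr−239mn−169m−165rn−120n²−195n), so (15m+2r) is a factor with cofactor −117m²−143mr−239mn−169m−165rn−120n²−195n.
The cofactor groups again: −117m²−143mr−239mn−169m−165rn−120n²−195n = −13m(9m+11r+8n+13) − 15n(9m+11r+8n+13); both groups contain (9m+11r+8n+13), giving −(13m+15n)(9m+11r+8n+13).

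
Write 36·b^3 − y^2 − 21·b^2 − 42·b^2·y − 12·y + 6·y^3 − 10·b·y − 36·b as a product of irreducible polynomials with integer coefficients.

(3·b + y)·(3·b − 3·y − 4)·(4·b − 2·y + 3)

Group: 3·b·(12·b^2 − 2·b·y + 9·b − 2·y^2 + 3·y) + (−3·y − 4)·(12·b^2 − 2·b·y + 9·b − 2·y^2 + 3·y); both groups contain (12·b^2 − 2·b·y + 9·b − 2·y^2 + 3·y), so (3·b − 3·y − 4) is a factor with cofactor 12·b^2 − 2·b·y + 9·b − 2·y^2 + 3·y.
The cofactor groups again: 12·b^2 − 2·b·y + 9·b − 2·y^2 + 3·y = 3·b·(4·b − 2·y + 3) + y·(4·b − 2·y + 3); both groups contain (4·b − 2·y + 3), giving (3·b + y)·(4·b − 2·y + 3).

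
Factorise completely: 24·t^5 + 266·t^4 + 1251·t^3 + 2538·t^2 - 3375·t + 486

(4·t - 3)·(6·t - 1)·(t + 6)·(t^2 + 6·t + 27)

Testing divisors of the constant over divisors of the leading coefficient, t = 1/6 is a root, so (6·t - 1) divides it; the quotient is 4·t^4 + 45·t^3 + 216·t^2 + 459·t - 486.
Then t = -6 is a root, so (t + 6) divides it; the quotient is 4·t^3 + 21·t^2 + 90·t - 81.
Next, t = 3/4 is a root, so (4·t - 3) is a factor; dividing leaves t^2 + 6·t + 27.
The quadratic t^2 + 6·t + 27 has discriminant -72 < 0 and is irreducible over ℤ.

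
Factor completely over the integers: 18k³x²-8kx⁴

2kx²(3k+2x)(3k-2x)

Factor out 2kx², leaving 9k²-4x², which is a difference of two squares.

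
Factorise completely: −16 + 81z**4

Write as (9z**2)² − (4)², then factor 9z**2 − 4 once more.

(3z + 2)(3z − 2)(9z**2 + 4)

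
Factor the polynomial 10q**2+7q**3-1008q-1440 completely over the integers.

(7q+10)(q+12)(q-12)

By the rational root theorem, q = -12 is a root, so (q+12) is a factor; dividing leaves 7q**2-74q-120.
The remaining quadratic factors as (q-12)(7q+10).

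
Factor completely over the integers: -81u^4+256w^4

(4w-3u)(4w+3u)(16w^2+9u^2)

Difference of squares twice: with A = 4w and B = 3u, A⁴ − B⁴ = (A² − B²)(A² + B²), and A² − B² factors again.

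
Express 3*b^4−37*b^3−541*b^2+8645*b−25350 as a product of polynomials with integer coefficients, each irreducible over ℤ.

By the rational root theorem, b = 13 is a root, so (b−13) divides it; the quotient is 3*b^3+2*b^2−515*b+1950.
Next, b = 13/3 is a root, giving the factor (3*b−13) and quotient b^2+5*b−150.
The remaining quadratic factors as (b+15)(b−10).

(3*b−13)*(b+15)*(b−10)*(b−13)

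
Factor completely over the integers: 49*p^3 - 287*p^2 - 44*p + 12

Testing divisors of the constant over divisors of the leading coefficient, p = 1/7 is a root, giving the factor (7*p - 1) and quotient 7*p^2 - 40*p - 12.
The remaining quadratic factors as (p - 6)(7*p + 2).

(7*p + 2)*(7*p - 1)*(p - 6)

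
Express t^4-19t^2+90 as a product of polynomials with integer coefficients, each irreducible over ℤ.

Substitute u = t^2 to get a quadratic in u, then factor.
t^2-9 is a difference of squares.
t^2-10 is irreducible over ℤ (10 is not a perfect square).

(t+3)(t-3)(t^2-10)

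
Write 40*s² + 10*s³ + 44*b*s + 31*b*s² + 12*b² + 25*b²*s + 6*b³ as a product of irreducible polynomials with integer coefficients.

(2*b + s + 4)*(3*b + 5*s)*(b + 2*s)

Group: b*(6*b² + 13*b*s + 12*b + 5*s² + 20*s) + 2*s*(6*b² + 13*b*s + 12*b + 5*s² + 20*s); both groups contain (6*b² + 13*b*s + 12*b + 5*s² + 20*s), so (b + 2*s) is a factor with cofactor 6*b² + 13*b*s + 12*b + 5*s² + 20*s.
The cofactor groups again: 6*b² + 13*b*s + 12*b + 5*s² + 20*s = 2*b*(3*b + 5*s) + (s + 4)*(3*b + 5*s); both groups contain (3*b + 5*s), giving (2*b + s + 4)*(3*b + 5*s).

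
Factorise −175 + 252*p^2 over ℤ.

7*(6*p + 5)*(6*p − 5)

Every term has a factor of 7. Then 36*p^2 − 25 = (6*p)² − (5)².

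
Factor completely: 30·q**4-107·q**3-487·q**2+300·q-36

Among the possible rational roots, q = -3 is a root, so (q+3) divides it; the quotient is 30·q**3-197·q**2+104·q-12.
Next, q = 1/6 is a root, giving the factor (6·q-1) and quotient 5·q**2-32·q+12.
The remaining quadratic factors as (5·q-2)(q-6).

(5·q-2)·(6·q-1)·(q+3)·(q-6)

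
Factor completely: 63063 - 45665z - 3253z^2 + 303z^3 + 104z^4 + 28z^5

(2z + 13)(2z - 11)(7z - 9)(z^2 + 4z + 49)

Among the possible rational roots, z = -13/2 is a root, so (2z + 13) divides it; the quotient is 14z^4 - 39z^3 + 405z^2 - 4259z + 4851.
Then z = 9/7 is a root, so (7z - 9) is a factor; dividing leaves 2z^3 - 3z^2 + 54z - 539.
Next, z = 11/2 is a root, so (2z - 11) is a factor; dividing leaves z^2 + 4z + 49.
The quadratic z^2 + 4z + 49 has discriminant -180 < 0 and is irreducible over ℤ.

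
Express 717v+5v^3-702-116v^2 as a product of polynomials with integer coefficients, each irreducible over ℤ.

(5v-6)(v-13)(v-9)

Trying the rational-root candidates, v = 9 is a root, so (v-9) is a factor; dividing leaves 5v^2-71v+78.
The remaining quadratic factors as (5v-6)(v-13).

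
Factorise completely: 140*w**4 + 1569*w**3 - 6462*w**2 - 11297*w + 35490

(4*w - 13)*(5*w + 13)*(7*w - 15)*(w + 14)

Trying the rational-root candidates, w = 15/7 is a root, giving the factor (7*w - 15) and quotient 20*w**3 + 267*w**2 - 351*w - 2366.
Continuing, w = -13/5 is a root, giving the factor (5*w + 13) and quotient 4*w**2 + 43*w - 182.
The remaining quadratic factors as (4*w - 13)(w + 14).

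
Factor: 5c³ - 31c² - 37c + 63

Testing divisors of the constant over divisors of the leading coefficient, c = 7 is a root, so (c - 7) divides it; the quotient is 5c² + 4c - 9.
The remaining quadratic factors as (c - 1)(5c + 9).

(5c + 9)(c - 1)(c - 7)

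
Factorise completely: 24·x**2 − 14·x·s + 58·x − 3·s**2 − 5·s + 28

Group: 6·x·(4·x − 3·s + 7) + (s + 4)·(4·x − 3·s + 7); both groups contain (4·x − 3·s + 7).

(4·x − 3·s + 7)·(6·x + s + 4)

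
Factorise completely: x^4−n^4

Write as (x^2)² − (n^2)², then factor x^2−n^2 once more.

(x−n)(x+n)(x^2+n^2)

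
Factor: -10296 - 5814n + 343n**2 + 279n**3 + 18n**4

By the rational root theorem, n = 13/3 is a root, so (3n - 13) divides it; the quotient is 6n**3 + 119n**2 + 630n + 792.
Next, n = -12 is a root, so (n + 12) divides it; the quotient is 6n**2 + 47n + 66.
The remaining quadratic factors as (n + 6)(6n + 11).

(3n - 13)(6n + 11)(n + 12)(n + 6)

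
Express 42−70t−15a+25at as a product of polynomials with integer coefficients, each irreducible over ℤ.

(5a−14)(5t−3)

Group as (25at−15a) + (−70t+42) = 5a(5t−3) − 14(5t−3).
Both groups share the factor (5t−3).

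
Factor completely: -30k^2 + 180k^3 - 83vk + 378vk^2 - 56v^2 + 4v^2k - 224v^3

Group: 7v(-32v^2 + 28vk - 8v + 30k^2 - 5k) + 6k(-32v^2 + 28vk - 8v + 30k^2 - 5k); both groups contain (-32v^2 + 28vk - 8v + 30k^2 - 5k), so (7v + 6k) is a factor with cofactor -32v^2 + 28vk - 8v + 30k^2 - 5k.
The cofactor groups again: -32v^2 + 28vk - 8v + 30k^2 - 5k = -4v(8v + 5k) + (6k - 1)(8v + 5k); both groups contain (8v + 5k), giving -(4v - 6k + 1)(8v + 5k).

-(4v - 6k + 1)(8v + 5k)(7v + 6k)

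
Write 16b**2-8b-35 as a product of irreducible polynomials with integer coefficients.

Need a pair with product 16·(-35) = -560 and sum -8: that's 20 and -28.
Split the middle term: 16b**2+20b - 28b-35 = 4b(4b+5) - 7(4b+5).

(4b+5)(4b-7)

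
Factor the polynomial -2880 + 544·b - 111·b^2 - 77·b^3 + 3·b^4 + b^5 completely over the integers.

Testing divisors of the constant over divisors of the leading coefficient, b = -9 is a root, so (b + 9) divides it; the quotient is b^4 - 6·b^3 - 23·b^2 + 96·b - 320.
Continuing, b = 8 is a root, so (b - 8) is a factor; dividing leaves b^3 + 2·b^2 - 7·b + 40.
Continuing, b = -5 is a root, so (b + 5) is a factor; dividing leaves b^2 - 3·b + 8.
The quadratic b^2 - 3·b + 8 has discriminant -23 < 0 and is irreducible over ℤ.

(b + 5)·(b + 9)·(b - 8)·(b^2 - 3·b + 8)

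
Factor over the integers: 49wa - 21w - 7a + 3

(7a - 3)(7w - 1)

Group as (49wa - 21w) + (-7a + 3) = 7w(7a - 3) - (7a - 3).
Both groups share the factor (7a - 3).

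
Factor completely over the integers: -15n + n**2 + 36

(n - 12)(n - 3)

Two integers with product 36 and sum -15 are -12 and -3.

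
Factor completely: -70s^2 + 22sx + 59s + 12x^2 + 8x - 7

-(10s - 6x - 7)(7s + 2x - 1)

Group: -7s(10s - 6x - 7) + (-2x + 1)(10s - 6x - 7); both groups contain (10s - 6x - 7).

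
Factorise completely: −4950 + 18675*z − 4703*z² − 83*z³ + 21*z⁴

(3*z − 11)*(7*z − 2)*(z + 15)*(z − 15)

By the rational root theorem, z = 15 is a root, so (z − 15) is a factor; dividing leaves 21*z³ + 232*z² − 1223*z + 330.
Continuing, z = 2/7 is a root, so (7*z − 2) is a factor; dividing leaves 3*z² + 34*z − 165.
The remaining quadratic factors as (z + 15)(3*z − 11).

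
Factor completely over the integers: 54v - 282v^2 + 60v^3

6v(2v - 9)(5v - 1)

Pull out the common factor 6v, then factor the remaining trinomial.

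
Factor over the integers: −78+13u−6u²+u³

(u−6)(u²+13)

Group as (u³+13u) + (−6u²−78) = u(u²+13) − 6(u²+13).
Both groups share the factor (u²+13).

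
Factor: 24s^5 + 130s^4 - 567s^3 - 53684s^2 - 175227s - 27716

Among the possible rational roots, s = -13/4 is a root, so (4s + 13) divides it; the quotient is 6s^4 + 13s^3 - 184s^2 - 12823s - 2132.
Next, s = -1/6 is a root, so (6s + 1) divides it; the quotient is s^3 + 2s^2 - 31s - 2132.
Next, s = 13 is a root, so (s - 13) divides it; the quotient is s^2 + 15s + 164.
The quadratic s^2 + 15s + 164 has discriminant -431 < 0 and is irreducible over ℤ.

(4s + 13)(6s + 1)(s - 13)(s^2 + 15s + 164)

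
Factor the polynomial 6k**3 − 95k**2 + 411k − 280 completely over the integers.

By the rational root theorem, k = 8 is a root, so (k − 8) divides it; the quotient is 6k**2 − 47k + 35.
The remaining quadratic factors as (k − 7)(6k − 5).

(6k − 5)(k − 7)(k − 8)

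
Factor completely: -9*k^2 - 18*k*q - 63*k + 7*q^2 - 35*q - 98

-(3*k + 7*q + 14)*(3*k - q + 7)

Group: -3*k*(3*k - q + 7) + (-7*q - 14)*(3*k - q + 7); both groups contain (3*k - q + 7).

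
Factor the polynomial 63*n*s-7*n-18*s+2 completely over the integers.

Group as (63*n*s-7*n) + (-18*s+2) = 7*n*(9*s-1) - 2*(9*s-1).
Both groups share the factor (9*s-1).

(7*n-2)*(9*s-1)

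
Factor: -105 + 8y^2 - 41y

(8y + 15)(y - 7)

Need a pair with product 8·(-105) = -840 and sum -41: that's 15 and -56.
Split the middle term: 8y^2 + 15y - 56y - 105 = y(8y + 15) - 7(8y + 15).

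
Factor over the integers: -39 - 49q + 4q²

Need a pair with product 4·(-39) = -156 and sum -49: that's -52 and 3.
Split the middle term: 4q² - 52q + 3q - 39 = 4q(q - 13) + 3(q - 13).

(4q + 3)(q - 13)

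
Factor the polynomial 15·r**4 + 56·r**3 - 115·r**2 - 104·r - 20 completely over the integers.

Trying the rational-root candidates, r = 2 is a root, giving the factor (r - 2) and quotient 15·r**3 + 86·r**2 + 57·r + 10.
Next, r = -2/5 is a root, so (5·r + 2) divides it; the quotient is 3·r**2 + 16·r + 5.
The remaining quadratic factors as (3·r + 1)(r + 5).

(3·r + 1)·(5·r + 2)·(r + 5)·(r - 2)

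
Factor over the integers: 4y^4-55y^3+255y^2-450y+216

Testing divisors of the constant over divisors of the leading coefficient, y = 4 is a root, giving the factor (y-4) and quotient 4y^3-39y^2+99y-54.
Next, y = 3 is a root, so (y-3) divides it; the quotient is 4y^2-27y+18.
The remaining quadratic factors as (4y-3)(y-6).

(4y-3)(y-3)(y-4)(y-6)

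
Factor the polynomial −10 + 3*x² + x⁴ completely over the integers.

Substitute u = x² to get a quadratic in u, then factor.
x² − 2 is irreducible over ℤ (2 is not a perfect square).
x² + 5 is irreducible over ℤ (always positive, so no real roots).

(x² + 5)*(x² − 2)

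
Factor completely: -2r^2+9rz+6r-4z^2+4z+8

Group: -r(2r-z+2) + (4z+4)(2r-z+2); both groups contain (2r-z+2).

-(2r-z+2)(r-4z-4)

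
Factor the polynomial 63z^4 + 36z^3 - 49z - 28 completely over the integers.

Group as (63z^4 - 49z) + (36z^3 - 28) = 7z(9z^3 - 7) + 4(9z^3 - 7).
Both groups share the factor (9z^3 - 7).

(7z + 4)(9z^3 - 7)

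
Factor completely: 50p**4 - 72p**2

Pull out the common factor 2p**2; 25p**2 - 36 is a difference of squares.

2p**2(5p + 6)(5p - 6)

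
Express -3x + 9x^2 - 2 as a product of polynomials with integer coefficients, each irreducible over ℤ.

Need a pair with product 9·(-2) = -18 and sum -3: that's -6 and 3.
Split the middle term: 9x^2 - 6x + 3x - 2 = 3x(3x - 2) + (3x - 2).

(3x + 1)(3x - 2)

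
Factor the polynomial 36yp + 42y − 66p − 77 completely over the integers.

(6p + 7)(6y − 11)

Group as (36yp + 42y) + (−66p − 77) = 6y(6p + 7) − 11(6p + 7).
Both groups share the factor (6p + 7).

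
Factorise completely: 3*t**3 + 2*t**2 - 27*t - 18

Among the possible rational roots, t = -2/3 is a root, so (3*t + 2) is a factor; dividing leaves t**2 - 9.
The remaining quadratic factors as (t - 3)(t + 3).

(3*t + 2)*(t + 3)*(t - 3)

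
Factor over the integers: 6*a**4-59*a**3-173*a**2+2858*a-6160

(2*a-11)*(3*a-10)*(a+7)*(a-8)

Testing divisors of the constant over divisors of the leading coefficient, a = -7 is a root, giving the factor (a+7) and quotient 6*a**3-101*a**2+534*a-880.
Then a = 11/2 is a root, so (2*a-11) divides it; the quotient is 3*a**2-34*a+80.
The remaining quadratic factors as (a-8)(3*a-10).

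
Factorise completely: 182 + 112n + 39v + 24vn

Group as (24vn + 39v) + (112n + 182) = 3v(8n + 13) + 14(8n + 13).
Both groups share the factor (8n + 13).

(3v + 14)(8n + 13)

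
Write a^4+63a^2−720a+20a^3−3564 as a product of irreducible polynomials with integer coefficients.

Trying the rational-root candidates, a = −11 is a root, giving the factor (a+11) and quotient a^3+9a^2−36a−324.
Then a = 6 is a root, so (a−6) is a factor; dividing leaves a^2+15a+54.
The remaining quadratic factors as (a+6)(a+9).

(a+11)(a+6)(a+9)(a−6)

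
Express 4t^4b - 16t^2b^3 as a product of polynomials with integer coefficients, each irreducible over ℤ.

4bt^2(t - 2b)(t + 2b)

Factor out 4t^2b, leaving t^2 - 4b^2, which is a difference of two squares.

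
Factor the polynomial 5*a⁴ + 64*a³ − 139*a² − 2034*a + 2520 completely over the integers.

(5*a − 6)*(a + 12)*(a + 7)*(a − 5)

By the rational root theorem, a = −12 is a root, so (a + 12) is a factor; dividing leaves 5*a³ + 4*a² − 187*a + 210.
Then a = −7 is a root, so (a + 7) is a factor; dividing leaves 5*a² − 31*a + 30.
The remaining quadratic factors as (5*a − 6)(a − 5).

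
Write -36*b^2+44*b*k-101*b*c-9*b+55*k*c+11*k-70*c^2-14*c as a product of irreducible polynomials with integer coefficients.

Group: -9*b*(4*b+5*c+1) + (11*k-14*c)*(4*b+5*c+1); both groups contain (4*b+5*c+1).

-(4*b+5*c+1)*(9*b-11*k+14*c)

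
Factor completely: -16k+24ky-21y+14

(3y-2)(8k-7)

Group as (24ky-16k) + (-21y+14) = 8k(3y-2) - 7(3y-2).
Both groups share the factor (3y-2).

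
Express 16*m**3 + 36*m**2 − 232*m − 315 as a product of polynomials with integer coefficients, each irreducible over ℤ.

Trying the rational-root candidates, m = −5/4 is a root, so (4*m + 5) is a factor; dividing leaves 4*m**2 + 4*m − 63.
The remaining quadratic factors as (2*m + 9)(2*m − 7).

(2*m + 9)*(2*m − 7)*(4*m + 5)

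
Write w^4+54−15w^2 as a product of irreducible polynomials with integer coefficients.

Substitute u = w^2 to get a quadratic in u, then factor.
w^2−6 is irreducible over ℤ (6 is not a perfect square).
w^2−9 is a difference of squares.

(w+3)(w−3)(w^2−6)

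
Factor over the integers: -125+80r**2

5(4r+5)(4r-5)

Pull out the common factor 5; 16r**2-25 is a difference of squares.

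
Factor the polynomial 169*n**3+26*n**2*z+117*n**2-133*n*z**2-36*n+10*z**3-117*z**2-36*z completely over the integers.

(13*n-10*z-3)*(13*n-z+12)*(n+z)

Group: 13*n*(13*n**2+3*n*z-3*n-10*z**2-3*z) + (-z+12)*(13*n**2+3*n*z-3*n-10*z**2-3*z); both groups contain (13*n**2+3*n*z-3*n-10*z**2-3*z), so (13*n-z+12) is a factor with cofactor 13*n**2+3*n*z-3*n-10*z**2-3*z.
The cofactor groups again: 13*n**2+3*n*z-3*n-10*z**2-3*z = n*(13*n-10*z-3) + z*(13*n-10*z-3); both groups contain (13*n-10*z-3), giving (n+z)*(13*n-10*z-3).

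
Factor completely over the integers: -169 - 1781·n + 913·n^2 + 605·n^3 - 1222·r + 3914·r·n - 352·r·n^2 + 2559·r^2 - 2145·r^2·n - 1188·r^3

-(12·r - 5·n - 13)·(11·r + 11·n - 13)·(9·r + 11·n + 1)

Group: 12·r·(-99·r^2 - 220·r·n + 106·r - 121·n^2 + 132·n + 13) + (-5·n - 13)·(-99·r^2 - 220·r·n + 106·r - 121·n^2 + 132·n + 13); both groups contain (-99·r^2 - 220·r·n + 106·r - 121·n^2 + 132·n + 13), so (12·r - 5·n - 13) is a factor with cofactor -99·r^2 - 220·r·n + 106·r - 121·n^2 + 132·n + 13.
The cofactor groups again: -99·r^2 - 220·r·n + 106·r - 121·n^2 + 132·n + 13 = -9·r·(11·r + 11·n - 13) + (-11·n - 1)·(11·r + 11·n - 13); both groups contain (11·r + 11·n - 13), giving -(9·r + 11·n + 1)·(11·r + 11·n - 13).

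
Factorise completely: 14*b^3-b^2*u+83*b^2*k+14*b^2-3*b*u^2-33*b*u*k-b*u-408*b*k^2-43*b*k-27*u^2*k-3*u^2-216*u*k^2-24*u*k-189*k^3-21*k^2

(2*b-u-7*k)*(7*b+3*u+3*k)*(b+9*k+1)

Group: 2*b*(7*b^2+3*b*u+66*b*k+7*b+27*u*k+3*u+27*k^2+3*k) + (-u-7*k)*(7*b^2+3*b*u+66*b*k+7*b+27*u*k+3*u+27*k^2+3*k); both groups contain (7*b^2+3*b*u+66*b*k+7*b+27*u*k+3*u+27*k^2+3*k), so (2*b-u-7*k) is a factor with cofactor 7*b^2+3*b*u+66*b*k+7*b+27*u*k+3*u+27*k^2+3*k.
The cofactor groups again: 7*b^2+3*b*u+66*b*k+7*b+27*u*k+3*u+27*k^2+3*k = 7*b*(b+9*k+1) + (3*u+3*k)*(b+9*k+1); both groups contain (b+9*k+1), giving (7*b+3*u+3*k)*(b+9*k+1).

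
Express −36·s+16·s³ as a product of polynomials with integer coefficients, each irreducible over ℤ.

Every term has a factor of 4·s. Then 4·s²−9 = (2·s)² − (3)².

4·s·(2·s+3)·(2·s−3)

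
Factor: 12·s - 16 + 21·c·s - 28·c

(3·s - 4)·(7·c + 4)

Group as (21·c·s - 28·c) + (12·s - 16) = 7·c·(3·s - 4) + 4·(3·s - 4).
Both groups share the factor (3·s - 4).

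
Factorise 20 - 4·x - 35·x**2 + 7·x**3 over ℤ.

(x - 5)·(7·x**2 - 4)

Group as (7·x**3 - 4·x) + (-35·x**2 + 20) = x·(7·x**2 - 4) - 5·(7·x**2 - 4).
Both groups share the factor (7·x**2 - 4).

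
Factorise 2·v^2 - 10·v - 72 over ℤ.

Pull out the common factor 2, then factor the remaining trinomial.

2·(v + 4)·(v - 9)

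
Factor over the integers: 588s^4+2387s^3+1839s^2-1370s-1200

Testing divisors of the constant over divisors of the leading coefficient, s = -5/7 is a root, giving the factor (7s+5) and quotient 84s^3+281s^2+62s-240.
Next, s = -10/7 is a root, giving the factor (7s+10) and quotient 12s^2+23s-24.
The remaining quadratic factors as (3s+8)(4s-3).

(3s+8)(4s-3)(7s+10)(7s+5)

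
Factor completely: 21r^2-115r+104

Need a pair with product 21·104 = 2184 and sum -115: that's -91 and -24.
Split the middle term: 21r^2-91r - 24r+104 = 7r(3r-13) - 8(3r-13).

(3r-13)(7r-8)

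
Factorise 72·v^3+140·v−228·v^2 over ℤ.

Pull out the common factor 4·v, then factor the remaining trinomial.

4·v·(3·v−7)·(6·v−5)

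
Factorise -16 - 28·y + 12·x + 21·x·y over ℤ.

(3·x - 4)·(7·y + 4)

Group as (21·x·y + 12·x) + (-28·y - 16) = 3·x·(7·y + 4) - 4·(7·y + 4).
Both groups share the factor (7·y + 4).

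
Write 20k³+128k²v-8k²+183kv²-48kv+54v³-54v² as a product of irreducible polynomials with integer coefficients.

(2k+3v)(2k+9v)(5k+2v-2)

Group: 2k(10k²+49kv-4k+18v²-18v) + 3v(10k²+49kv-4k+18v²-18v); both groups contain (10k²+49kv-4k+18v²-18v), so (2k+3v) is a factor with cofactor 10k²+49kv-4k+18v²-18v.
The cofactor groups again: 10k²+49kv-4k+18v²-18v = 5k(2k+9v) + (2v-2)(2k+9v); both groups contain (2k+9v), giving (5k+2v-2)(2k+9v).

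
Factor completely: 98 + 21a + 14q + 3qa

Group as (3qa + 14q) + (21a + 98) = q(3a + 14) + 7(3a + 14).
Both groups share the factor (3a + 14).

(3a + 14)(q + 7)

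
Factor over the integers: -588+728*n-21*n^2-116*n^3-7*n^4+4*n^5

(4*n-7)*(n-1)*(n-6)*(n^2+7*n+14)

By the rational root theorem, n = 6 is a root, so (n-6) is a factor; dividing leaves 4*n^4+17*n^3-14*n^2-105*n+98.
Continuing, n = 7/4 is a root, so (4*n-7) is a factor; dividing leaves n^3+6*n^2+7*n-14.
Then n = 1 is a root, giving the factor (n-1) and quotient n^2+7*n+14.
The quadratic n^2+7*n+14 has discriminant -7 < 0 and is irreducible over ℤ.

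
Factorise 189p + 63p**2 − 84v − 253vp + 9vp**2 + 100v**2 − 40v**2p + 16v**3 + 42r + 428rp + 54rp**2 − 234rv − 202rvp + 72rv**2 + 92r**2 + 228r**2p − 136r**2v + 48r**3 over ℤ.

Group: 2r(24r**2 − 20rv + 6rp + 46r − 4v**2 + vp − 25v + 7p + 21) + (−4v + 9p)(24r**2 − 20rv + 6rp + 46r − 4v**2 + vp − 25v + 7p + 21); both groups contain (24r**2 − 20rv + 6rp + 46r − 4v**2 + vp − 25v + 7p + 21), so (2r − 4v + 9p) is a factor with cofactor 24r**2 − 20rv + 6rp + 46r − 4v**2 + vp − 25v + 7p + 21.
The cofactor groups again: 24r**2 − 20rv + 6rp + 46r − 4v**2 + vp − 25v + 7p + 21 = 4r(6r + v + 7) + (−4v + p + 3)(6r + v + 7); both groups contain (6r + v + 7), giving (4r − 4v + p + 3)(6r + v + 7).

(6r + v + 7)(2r − 4v + 9p)(4r − 4v + p + 3)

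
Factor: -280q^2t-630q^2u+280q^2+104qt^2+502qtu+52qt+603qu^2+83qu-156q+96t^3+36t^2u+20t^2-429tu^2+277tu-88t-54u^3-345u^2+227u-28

-(10q-8t-u-7)(4t+9u-4)(7q+3t-6u+1)

Group: 10q(-28qt-63qu+28q-12t^2-3tu+8t+54u^2-33u+4) + (-8t-u-7)(-28qt-63qu+28q-12t^2-3tu+8t+54u^2-33u+4); both groups contain (-28qt-63qu+28q-12t^2-3tu+8t+54u^2-33u+4), so (10q-8t-u-7) is a factor with cofactor -28qt-63qu+28q-12t^2-3tu+8t+54u^2-33u+4.
The cofactor groups again: -28qt-63qu+28q-12t^2-3tu+8t+54u^2-33u+4 = -4t(7q+3t-6u+1) + (-9u+4)(7q+3t-6u+1); both groups contain (7q+3t-6u+1), giving -(4t+9u-4)(7q+3t-6u+1).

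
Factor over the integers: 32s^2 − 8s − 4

4(2s − 1)(4s + 1)

Pull out the common factor 4, then factor the remaining trinomial.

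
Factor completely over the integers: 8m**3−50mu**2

2m(2m+5u)(2m−5u)

Every term has a factor of 2m. Then 4m**2−25u**2 = (2m)² − (5u)².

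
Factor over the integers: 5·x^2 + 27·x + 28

Need a pair with product 5·28 = 140 and sum 27: that's 7 and 20.
Split the middle term: 5·x^2 + 7·x + 20·x + 28 = x·(5·x + 7) + 4·(5·x + 7).

(5·x + 7)·(x + 4)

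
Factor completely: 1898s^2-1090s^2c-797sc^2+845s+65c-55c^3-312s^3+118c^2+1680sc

Group: 2s(-156s^2-155sc-65s-11c^2-5c) + (5c-13)(-156s^2-155sc-65s-11c^2-5c); both groups contain (-156s^2-155sc-65s-11c^2-5c), so (2s+5c-13) is a factor with cofactor -156s^2-155sc-65s-11c^2-5c.
The cofactor groups again: -156s^2-155sc-65s-11c^2-5c = -13s(12s+11c+5) - c(12s+11c+5); both groups contain (12s+11c+5), giving -(13s+c)(12s+11c+5).

-(12s+11c+5)(2s+5c-13)(13s+c)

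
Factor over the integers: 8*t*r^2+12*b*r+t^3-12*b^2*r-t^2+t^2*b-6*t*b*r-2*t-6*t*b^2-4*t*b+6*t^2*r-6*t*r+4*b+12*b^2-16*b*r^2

Group: t*(t^2+3*t*b+6*t*r-t+6*b*r-6*b+8*r^2-6*r-2) - 2*b*(t^2+3*t*b+6*t*r-t+6*b*r-6*b+8*r^2-6*r-2); both groups contain (t^2+3*t*b+6*t*r-t+6*b*r-6*b+8*r^2-6*r-2), so (t-2*b) is a factor with cofactor t^2+3*t*b+6*t*r-t+6*b*r-6*b+8*r^2-6*r-2.
The cofactor groups again: t^2+3*t*b+6*t*r-t+6*b*r-6*b+8*r^2-6*r-2 = t*(t+2*r-2) + (3*b+4*r+1)*(t+2*r-2); both groups contain (t+2*r-2), giving (t+3*b+4*r+1)*(t+2*r-2).

(t-2*b)*(t+2*r-2)*(t+3*b+4*r+1)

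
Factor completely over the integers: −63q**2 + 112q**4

7q**2(4q + 3)(4q − 3)

Pull out the common factor 7q**2; 16q**2 − 9 is a difference of squares.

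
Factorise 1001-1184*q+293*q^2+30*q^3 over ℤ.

By the rational root theorem, q = 11/6 is a root, giving the factor (6*q-11) and quotient 5*q^2+58*q-91.
The remaining quadratic factors as (5*q-7)(q+13).

(5*q-7)*(6*q-11)*(q+13)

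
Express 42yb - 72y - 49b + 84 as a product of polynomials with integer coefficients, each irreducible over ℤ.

Group as (42yb - 72y) + (-49b + 84) = 6y(7b - 12) - 7(7b - 12).
Both groups share the factor (7b - 12).

(6y - 7)(7b - 12)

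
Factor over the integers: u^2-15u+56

(u-7)(u-8)

Two integers with product 56 and sum -15 are -8 and -7.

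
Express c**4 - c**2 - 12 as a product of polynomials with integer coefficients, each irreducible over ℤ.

(c + 2)(c - 2)(c**2 + 3)

Substitute u = c**2 to get a quadratic in u, then factor.
c**2 + 3 is irreducible over ℤ (always positive, so no real roots).
c**2 - 4 is a difference of squares.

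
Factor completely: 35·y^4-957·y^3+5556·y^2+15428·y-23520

(5·y+14)·(7·y-8)·(y-14)·(y-15)

Testing divisors of the constant over divisors of the leading coefficient, y = 15 is a root, so (y-15) divides it; the quotient is 35·y^3-432·y^2-924·y+1568.
Then y = -14/5 is a root, giving the factor (5·y+14) and quotient 7·y^2-106·y+112.
The remaining quadratic factors as (y-14)(7·y-8).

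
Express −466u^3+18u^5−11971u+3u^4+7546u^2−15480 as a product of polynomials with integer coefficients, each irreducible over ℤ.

(3u−8)(6u+5)(u+9)(u^2−7u+43)

Among the possible rational roots, u = 8/3 is a root, so (3u−8) divides it; the quotient is 6u^4+17u^3−110u^2+2222u+1935.
Continuing, u = −5/6 is a root, giving the factor (6u+5) and quotient u^3+2u^2−20u+387.
Then u = −9 is a root, giving the factor (u+9) and quotient u^2−7u+43.
The quadratic u^2−7u+43 has discriminant −123 < 0 and is irreducible over ℤ.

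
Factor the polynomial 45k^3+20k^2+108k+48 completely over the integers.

Group as (45k^3+108k) + (20k^2+48) = 9k(5k^2+12) + 4(5k^2+12).
Both groups share the factor (5k^2+12).

(9k+4)(5k^2+12)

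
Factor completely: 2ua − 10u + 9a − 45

Group as (2ua − 10u) + (9a − 45) = 2u(a − 5) + 9(a − 5).
Both groups share the factor (a − 5).

(2u + 9)(a − 5)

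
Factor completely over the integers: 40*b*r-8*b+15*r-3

(5*r-1)*(8*b+3)

Group as (40*b*r-8*b) + (15*r-3) = 8*b*(5*r-1) + 3*(5*r-1).
Both groups share the factor (5*r-1).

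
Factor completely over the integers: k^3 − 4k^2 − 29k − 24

(k + 1)(k + 3)(k − 8)

Trying the rational-root candidates, k = −3 is a root, so (k + 3) divides it; the quotient is k^2 − 7k − 8.
The remaining quadratic factors as (k + 1)(k − 8).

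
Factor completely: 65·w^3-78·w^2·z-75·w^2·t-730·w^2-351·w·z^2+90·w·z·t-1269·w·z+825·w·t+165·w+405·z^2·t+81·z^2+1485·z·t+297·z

Group: 13·w·(5·w^2-6·w·z-55·w-27·z^2-99·z) + (-15·t-3)·(5·w^2-6·w·z-55·w-27·z^2-99·z); both groups contain (5·w^2-6·w·z-55·w-27·z^2-99·z), so (13·w-15·t-3) is a factor with cofactor 5·w^2-6·w·z-55·w-27·z^2-99·z.
The cofactor groups again: 5·w^2-6·w·z-55·w-27·z^2-99·z = w·(5·w+9·z) + (-3·z-11)·(5·w+9·z); both groups contain (5·w+9·z), giving (w-3·z-11)·(5·w+9·z).

(13·w-15·t-3)·(5·w+9·z)·(w-3·z-11)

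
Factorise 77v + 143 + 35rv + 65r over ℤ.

(5r + 11)(7v + 13)

Group as (35rv + 65r) + (77v + 143) = 5r(7v + 13) + 11(7v + 13).
Both groups share the factor (7v + 13).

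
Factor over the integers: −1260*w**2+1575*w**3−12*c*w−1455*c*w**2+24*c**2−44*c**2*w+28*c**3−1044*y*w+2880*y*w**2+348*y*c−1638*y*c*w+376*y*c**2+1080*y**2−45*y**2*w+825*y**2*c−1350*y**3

−(15*y−14*c+15*w−12)*(9*y+2*c−15*w)*(10*y+c+7*w)

Group: 10*y*(−135*y**2+96*y*c+90*y*w+108*y+28*c**2−240*c*w+24*c+225*w**2−180*w) + (c+7*w)*(−135*y**2+96*y*c+90*y*w+108*y+28*c**2−240*c*w+24*c+225*w**2−180*w); both groups contain (−135*y**2+96*y*c+90*y*w+108*y+28*c**2−240*c*w+24*c+225*w**2−180*w), so (10*y+c+7*w) is a factor with cofactor −135*y**2+96*y*c+90*y*w+108*y+28*c**2−240*c*w+24*c+225*w**2−180*w.
The cofactor groups again: −135*y**2+96*y*c+90*y*w+108*y+28*c**2−240*c*w+24*c+225*w**2−180*w = −9*y*(15*y−14*c+15*w−12) + (−2*c+15*w)*(15*y−14*c+15*w−12); both groups contain (15*y−14*c+15*w−12), giving −(9*y+2*c−15*w)*(15*y−14*c+15*w−12).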